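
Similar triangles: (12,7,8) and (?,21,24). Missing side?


Scale factor = 21/7 = 3
Missing side = 12 × 3
= 36.0

36.0


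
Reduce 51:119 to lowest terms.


GCD(51, 119) = 17
51/17 : 119/17
= 3:7

3:7


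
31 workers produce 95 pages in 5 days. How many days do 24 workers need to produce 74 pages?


Days ∝ work / workers, so d₂ = d₁ × (m₁/m₂) × (w₂/w₁)
Workers factor (inverse): 31/24 ≈ 1.2917
Work factor (direct): 74/95 ≈ 0.7789
d₂ = 5 × 31/24 × 74/95 = (5 × 31 × 74) / (24 × 95) = 11470/2280
≈ 5.03 days

5.03 days


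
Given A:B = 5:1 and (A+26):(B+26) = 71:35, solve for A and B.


Let A = 5k, B = 1k.
(5k + 26) / (1k + 26) = 71/35
Cross-multiply: 35(5k + 26) = 71(1k + 26)
175k + 910 = 71k + 1846
175k - 71k = 1846 - 910
104k = 936
k = 936/104 = 9
A = 5×9 = 45, B = 1×9 = 9
= A = 45, B = 9

A = 45, B = 9


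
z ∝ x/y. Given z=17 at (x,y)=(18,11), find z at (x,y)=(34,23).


z = k·x/y
Solve for k using the known point: k = z·y/x = 17×11/18 = 187/18 ≈ 10.3889
Now evaluate at x=34, y=23:
z = k × 34 / 23 = (187 × 34) / (18 × 23) = 6358/414
≈ 15.3575

15.3575


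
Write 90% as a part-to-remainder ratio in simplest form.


90% means 90 parts out of 100; remainder = 10
Part : remainder = 90:10
GCD = 10
= 9:1

9:1


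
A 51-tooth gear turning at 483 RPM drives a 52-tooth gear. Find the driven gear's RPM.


Gear ratio = 51:52 = 51:52
RPM_B = RPM_A × (teeth_A / teeth_B)
= 483 × (51/52)
= 473.7 RPM

473.7 RPM


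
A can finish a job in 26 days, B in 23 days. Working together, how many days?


Rate of A = 1/26 per day
Rate of B = 1/23 per day
Combined rate = 1/26 + 1/23 = 49/598 ≈ 0.0819 per day
Days = 1 / combined rate = 598/49
≈ 12.20 days

12.20 days


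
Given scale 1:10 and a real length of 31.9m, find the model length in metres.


Model size = real / scale
= 31.9 / 10
= 3.1900 m

3.1900 m


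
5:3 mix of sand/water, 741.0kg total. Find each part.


Total parts = 5 + 3 = 8
sand: 741.0 × 5/8 = 463.1kg
water: 741.0 × 3/8 = 277.9kg
= 463.1kg and 277.9kg

463.1kg and 277.9kg


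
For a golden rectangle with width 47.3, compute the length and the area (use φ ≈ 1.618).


φ = (1 + √5) / 2 ≈ 1.618
Length = width × φ = 47.3 × 1.618 = 76.5314
≈ 76.53
Area = width × length = 47.3 × 76.5314 = 3619.93522 ≈ 3619.94
= Length: 76.53, Area: 3619.94

Length: 76.53, Area: 3619.94


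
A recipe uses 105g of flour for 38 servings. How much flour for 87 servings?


Direct proportion: y/x = constant
k = 105/38 ≈ 2.7632
y₂ = k × 87 = 105 × 87 / 38 = 9135/38
≈ 240.39

240.39


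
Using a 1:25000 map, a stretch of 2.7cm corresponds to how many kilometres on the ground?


Real distance = map distance × scale
= 2.7cm × 25000
= 67500 cm = 675.0 m
= 0.675 km

0.675 km


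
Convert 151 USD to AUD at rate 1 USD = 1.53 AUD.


Amount × rate = 151 × 1.53
= 231.03 AUD

231.03 AUD


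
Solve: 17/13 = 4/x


Cross multiply: 17 × x = 13 × 4
17x = 52
x = 52 / 17
= 3.06

3.06


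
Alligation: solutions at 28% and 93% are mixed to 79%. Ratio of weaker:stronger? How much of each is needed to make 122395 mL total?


Let x parts of 28% mix with y parts of 93%.
28x + 93y = 79(x + y)
28x + 93y = 79x + 79y
x(28 - 79) = y(79 - 93)
x/y = (93 - 79)/(79 - 28) = 14/51
Simplify: 14:51
Total parts = 65; one part = 122395/65 = 1883.00 mL
28% solution: 14×1883.00 = 26362.00 mL
93% solution: 51×1883.00 = 96033.00 mL
= ratio 14:51; 26362.00 mL and 96033.00 mL

ratio 14:51; 26362.00 mL and 96033.00 mL


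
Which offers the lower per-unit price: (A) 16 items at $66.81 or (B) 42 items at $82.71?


Deal A: $66.81/16 = $4.1756/unit
Deal B: $82.71/42 = $1.9693/unit
B is cheaper per unit
= Deal B

Deal B


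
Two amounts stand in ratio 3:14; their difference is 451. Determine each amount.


Let A = 3k, B = 14k.
14k - 3k = 451
11k = 451 → k = 451/11 = 41
A = 3×41 = 123, B = 14×41 = 574
= A = 123, B = 574

A = 123, B = 574


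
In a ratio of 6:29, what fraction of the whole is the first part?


Total parts = 6 + 29 = 35
First part: 6/35 = 6/35
= 6/35

6/35


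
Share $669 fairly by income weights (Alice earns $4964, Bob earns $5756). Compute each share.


Total income = 4964 + 5756 = $10720
Alice: $669 × 4964/10720 = $309.79
Bob: $669 × 5756/10720 = $359.21
= Alice: $309.79, Bob: $359.21

Alice: $309.79, Bob: $359.21


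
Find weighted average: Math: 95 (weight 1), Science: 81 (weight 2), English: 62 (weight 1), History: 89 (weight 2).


Numerator = 95×1 + 81×2 + 62×1 + 89×2
= 95 + 162 + 62 + 178
= 497
Total weight = 6
Weighted avg = 497/6
= 82.83

82.83


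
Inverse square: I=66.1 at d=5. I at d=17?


I₁d₁² = I₂d₂²
I₂ = I₁ × (d₁/d₂)²
= 66.1 × (5/17)²
= 66.1 × 25/289
= 1652.5/289
≈ 5.7180

5.7180


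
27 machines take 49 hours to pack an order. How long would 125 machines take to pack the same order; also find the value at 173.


Inverse proportion: x × y = constant
k = 27 × 49 = 1323
At x=125: k/125 = 10.58
At x=173: k/173 = 7.65
= 10.58 and 7.65

10.58 and 7.65


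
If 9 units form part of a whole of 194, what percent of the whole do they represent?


Percentage = (part / whole) × 100
= (9 / 194) × 100
≈ 4.64%

4.64%


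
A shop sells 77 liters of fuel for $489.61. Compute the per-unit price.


Unit rate = total / quantity
= 489.61 / 77
= $6.36 per unit

$6.36 per unit


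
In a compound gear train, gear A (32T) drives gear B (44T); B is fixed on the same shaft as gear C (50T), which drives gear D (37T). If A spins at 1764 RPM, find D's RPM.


Stage 1: RPM_B = RPM_A × t_A/t_B = 1764 × 32/44 = 56448/44 ≈ 1282.91
B and C share a shaft → RPM_C = RPM_B
Stage 2: RPM_D = RPM_C × t_C/t_D = RPM_A × (t_A×t_C)/(t_B×t_D)
Overall ratio = (32×50)/(44×37) = 1600/1628
RPM_D = 1764 × 1600/1628 = 2822400/1628
≈ 1733.66 RPM

1733.66 RPM


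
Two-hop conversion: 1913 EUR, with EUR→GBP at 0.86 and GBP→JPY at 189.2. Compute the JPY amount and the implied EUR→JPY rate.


Step 1: 1913 EUR × 0.86 = 1645.18 GBP
Step 2: 1645.18 GBP × 189.2 = 311268.06 JPY
Implied rate EUR→JPY = 0.86 × 189.2 = 162.7120
= 311268.06 JPY; implied rate 162.7120 JPY/EUR

311268.06 JPY; implied rate 162.7120 JPY/EUR


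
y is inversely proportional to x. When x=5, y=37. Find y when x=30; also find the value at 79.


Inverse proportion: x × y = constant
k = 5 × 37 = 185
At x=30: k/30 = 6.17
At x=79: k/79 = 2.34
= 6.17 and 2.34

6.17 and 2.34


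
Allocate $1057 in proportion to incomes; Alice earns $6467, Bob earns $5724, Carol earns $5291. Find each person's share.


Total income = 6467 + 5724 + 5291 = $17482
Alice: $1057 × 6467/17482 = $391.01
Bob: $1057 × 5724/17482 = $346.09
Carol: $1057 × 5291/17482 = $319.91
= Alice: $391.01, Bob: $346.09, Carol: $319.91

Alice: $391.01, Bob: $346.09, Carol: $319.91


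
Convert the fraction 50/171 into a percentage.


Percentage = (part / whole) × 100
= (50 / 171) × 100
≈ 29.24%

29.24%


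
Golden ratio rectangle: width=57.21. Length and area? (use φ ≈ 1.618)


φ = (1 + √5) / 2 ≈ 1.618
Length = width × φ = 57.21 × 1.618 = 92.56578
≈ 92.57
Area = width × length = 57.21 × 92.56578 = 5295.6882738 ≈ 5295.69
= Length: 92.57, Area: 5295.69

Length: 92.57, Area: 5295.69


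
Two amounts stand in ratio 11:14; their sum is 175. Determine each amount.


Let A = 11k, B = 14k.
11k + 14k = 175
25k = 175 → k = 175/25 = 7
A = 11×7 = 77, B = 14×7 = 98
= A = 77, B = 98

A = 77, B = 98


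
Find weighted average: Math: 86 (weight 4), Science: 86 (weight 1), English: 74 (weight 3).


Numerator = 86×4 + 86×1 + 74×3
= 344 + 86 + 222
= 652
Total weight = 8
Weighted avg = 652/8
= 81.50

81.50


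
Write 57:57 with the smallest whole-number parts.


GCD(57, 57) = 57
57/57 : 57/57
= 1:1

1:1


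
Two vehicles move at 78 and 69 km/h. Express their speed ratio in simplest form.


Ratio = 78:69
GCD = 3
Simplified = 26:23
Time ratio (same distance) = 23:26
Speed ratio = 26:23

26:23


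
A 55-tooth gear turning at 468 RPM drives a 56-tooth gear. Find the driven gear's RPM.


Gear ratio = 55:56 = 55:56
RPM_B = RPM_A × (teeth_A / teeth_B)
= 468 × (55/56)
= 459.6 RPM

459.6 RPM


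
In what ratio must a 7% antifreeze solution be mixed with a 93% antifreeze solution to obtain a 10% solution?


Let x parts of 7% mix with y parts of 93%.
7x + 93y = 10(x + y)
7x + 93y = 10x + 10y
x(7 - 10) = y(10 - 93)
x/y = (93 - 10)/(10 - 7) = 83/3
Simplify: 83:3
= 83:3

83:3


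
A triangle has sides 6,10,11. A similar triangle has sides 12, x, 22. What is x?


Scale factor = 12/6 = 2
Missing side = 10 × 2
= 20.0

20.0


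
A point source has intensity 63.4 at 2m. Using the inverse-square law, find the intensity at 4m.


I₁d₁² = I₂d₂²
I₂ = I₁ × (d₁/d₂)²
= 63.4 × (2/4)²
= 63.4 × 4/16
= 253.6/16
= 15.8500

15.8500


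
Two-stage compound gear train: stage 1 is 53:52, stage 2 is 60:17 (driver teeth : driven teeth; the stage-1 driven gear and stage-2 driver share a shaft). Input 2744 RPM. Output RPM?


Stage 1: RPM_B = RPM_A × t_A/t_B = 2744 × 53/52 = 145432/52 ≈ 2796.77
B and C share a shaft → RPM_C = RPM_B
Stage 2: RPM_D = RPM_C × t_C/t_D = RPM_A × (t_A×t_C)/(t_B×t_D)
Overall ratio = (53×60)/(52×17) = 3180/884
RPM_D = 2744 × 3180/884 = 8725920/884
≈ 9870.95 RPM

9870.95 RPM


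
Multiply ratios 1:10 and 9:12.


Compound ratio = (1×9) : (10×12)
= 9:120
GCD = 3
= 3:40

3:40


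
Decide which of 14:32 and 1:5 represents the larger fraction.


14/32 = 0.4375
1/5 = 0.2000
0.4375 > 0.2000, so 14:32 is greater
= 14:32

14:32


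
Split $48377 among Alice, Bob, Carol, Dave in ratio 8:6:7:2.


Total parts = 8 + 6 + 7 + 2 = 23
Alice: 48377 × 8/23 = 16826.78
Bob: 48377 × 6/23 = 12620.09
Carol: 48377 × 7/23 = 14723.43
Dave: 48377 × 2/23 = 4206.70
= Alice: $16826.78, Bob: $12620.09, Carol: $14723.43, Dave: $4206.70

Alice: $16826.78, Bob: $12620.09, Carol: $14723.43, Dave: $4206.70


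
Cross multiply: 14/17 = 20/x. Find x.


Cross multiply: 14 × x = 17 × 20
14x = 340
x = 340 / 14
= 24.29

24.29


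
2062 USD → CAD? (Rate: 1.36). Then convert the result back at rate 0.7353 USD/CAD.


Amount × rate = 2062 × 1.36 = 2804.32 CAD
Round-trip: 2804.32 × 0.7353 = 2062.02 USD
= 2804.32 CAD, then 2062.02 USD

2804.32 CAD, then 2062.02 USD


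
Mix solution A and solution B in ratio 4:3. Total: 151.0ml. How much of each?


Total parts = 4 + 3 = 7
solution A: 151.0 × 4/7 = 86.3ml
solution B: 151.0 × 3/7 = 64.7ml
= 86.3ml and 64.7ml

86.3ml and 64.7ml


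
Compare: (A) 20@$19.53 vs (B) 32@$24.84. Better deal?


Deal A: $19.53/20 = $0.9765/unit
Deal B: $24.84/32 = $0.7763/unit
B is cheaper per unit
= Deal B

Deal B


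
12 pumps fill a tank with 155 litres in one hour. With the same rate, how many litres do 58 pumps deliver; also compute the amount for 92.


Direct proportion: y/x = constant
k = 155/12 ≈ 12.9167
y at x=58: k × 58 = 155 × 58 / 12 = 8990/12 ≈ 749.17
y at x=92: k × 92 = 155 × 92 / 12 = 14260/12 ≈ 1188.33
= 749.17 and 1188.33

749.17 and 1188.33


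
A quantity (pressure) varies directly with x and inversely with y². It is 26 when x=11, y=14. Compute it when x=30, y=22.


z = k·x/y²
Solve for k using the known point: k = z·y²/x = 26×196/11 = 5096/11 ≈ 463.2727
Now evaluate at x=30, y=22:
z = k × 30 / 484 = (5096 × 30) / (11 × 484) = 152880/5324
≈ 28.7153

28.7153


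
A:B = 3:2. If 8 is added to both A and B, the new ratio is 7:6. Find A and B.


Let A = 3k, B = 2k.
(3k + 8) / (2k + 8) = 7/6
Cross-multiply: 6(3k + 8) = 7(2k + 8)
18k + 48 = 14k + 56
18k - 14k = 56 - 48
4k = 8
k = 8/4 = 2
A = 3×2 = 6, B = 2×2 = 4
= A = 6, B = 4

A = 6, B = 4


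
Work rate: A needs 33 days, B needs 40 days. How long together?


Rate of A = 1/33 per day
Rate of B = 1/40 per day
Combined rate = 1/33 + 1/40 = 73/1320 ≈ 0.0553 per day
Days = 1 / combined rate = 1320/73
≈ 18.08 days

18.08 days


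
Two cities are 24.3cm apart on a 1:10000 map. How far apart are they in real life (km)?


Real distance = map distance × scale
= 24.3cm × 10000
= 243000 cm = 2430.0 m
= 2.430 km

2.430 km


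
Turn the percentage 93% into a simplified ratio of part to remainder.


93% means 93 parts out of 100; remainder = 7
Part : remainder = 93:7
GCD = 1
= 93:7

93:7


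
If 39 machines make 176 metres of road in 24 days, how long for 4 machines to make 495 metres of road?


Days ∝ work / workers, so d₂ = d₁ × (m₁/m₂) × (w₂/w₁)
Workers factor (inverse): 39/4 = 9.7500
Work factor (direct): 495/176 = 2.8125
d₂ = 24 × 39/4 × 495/176 = (24 × 39 × 495) / (4 × 176) = 463320/704
≈ 658.13 days

658.13 days


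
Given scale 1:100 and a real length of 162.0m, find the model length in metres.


Model size = real / scale
= 162.0 / 100
= 1.6200 m

1.6200 m


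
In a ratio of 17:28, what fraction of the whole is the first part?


Total parts = 17 + 28 = 45
First part: 17/45 = 17/45
= 17/45

17/45


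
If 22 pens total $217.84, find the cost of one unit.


Unit rate = total / quantity
= 217.84 / 22
= $9.90 per unit

$9.90 per unit


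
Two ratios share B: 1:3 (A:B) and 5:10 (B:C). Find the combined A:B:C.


Match B: multiply A:B by 5 → 5:15
Multiply B:C by 3 → 15:30
Combined: 5:15:30
GCD = 5
= 1:3:6

1:3:6


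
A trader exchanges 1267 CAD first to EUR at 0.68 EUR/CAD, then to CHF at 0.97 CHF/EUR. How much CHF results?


Step 1: 1267 CAD × 0.68 = 861.56 EUR
Step 2: 861.56 EUR × 0.97 = 835.71 CHF
Implied rate CAD→CHF = 0.68 × 0.97 = 0.6596
= 835.71 CHF

835.71 CHF


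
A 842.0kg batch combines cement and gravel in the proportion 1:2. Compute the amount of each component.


Total parts = 1 + 2 = 3
cement: 842.0 × 1/3 = 280.7kg
gravel: 842.0 × 2/3 = 561.3kg
= 280.7kg and 561.3kg

280.7kg and 561.3kg


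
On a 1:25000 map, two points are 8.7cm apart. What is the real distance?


Real distance = map distance × scale
= 8.7cm × 25000
= 217500 cm = 2175.0 m
= 2.175 km

2.175 km


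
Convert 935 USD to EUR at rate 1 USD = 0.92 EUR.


Amount × rate = 935 × 0.92
= 860.20 EUR

860.20 EUR


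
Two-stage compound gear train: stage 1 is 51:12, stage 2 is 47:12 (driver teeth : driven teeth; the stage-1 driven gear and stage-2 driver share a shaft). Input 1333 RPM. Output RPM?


Stage 1: RPM_B = RPM_A × t_A/t_B = 1333 × 51/12 = 67983/12 = 5665.25
B and C share a shaft → RPM_C = RPM_B
Stage 2: RPM_D = RPM_C × t_C/t_D = RPM_A × (t_A×t_C)/(t_B×t_D)
Overall ratio = (51×47)/(12×12) = 2397/144
RPM_D = 1333 × 2397/144 = 3195201/144
≈ 22188.90 RPM

22188.90 RPM


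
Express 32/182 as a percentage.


Percentage = (part / whole) × 100
= (32 / 182) × 100
≈ 17.58%

17.58%


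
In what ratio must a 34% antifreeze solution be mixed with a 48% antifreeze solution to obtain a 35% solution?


Let x parts of 34% mix with y parts of 48%.
34x + 48y = 35(x + y)
34x + 48y = 35x + 35y
x(34 - 35) = y(35 - 48)
x/y = (48 - 35)/(35 - 34) = 13/1
Simplify: 13:1
= 13:1

13:1


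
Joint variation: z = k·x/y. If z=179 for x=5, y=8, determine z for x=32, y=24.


z = k·x/y
Solve for k using the known point: k = z·y/x = 179×8/5 = 1432/5 = 286.4000
Now evaluate at x=32, y=24:
z = k × 32 / 24 = (1432 × 32) / (5 × 24) = 45824/120
≈ 381.8667

381.8667


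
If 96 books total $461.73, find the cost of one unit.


Unit rate = total / quantity
= 461.73 / 96
= $4.81 per unit

$4.81 per unit


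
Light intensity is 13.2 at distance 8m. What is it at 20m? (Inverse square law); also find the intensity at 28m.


I₁d₁² = I₂d₂²
I at 20m = 13.2 × (8/20)² = 13.2 × 64/400 = 844.8/400 = 2.1120
I at 28m = 13.2 × (8/28)² = 13.2 × 64/784 = 844.8/784 ≈ 1.0776
= 2.1120 and 1.0776

2.1120 and 1.0776


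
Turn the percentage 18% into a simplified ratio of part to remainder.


18% means 18 parts out of 100; remainder = 82
Part : remainder = 18:82
GCD = 2
= 9:41

9:41


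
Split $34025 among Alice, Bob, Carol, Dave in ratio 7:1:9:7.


Total parts = 7 + 1 + 9 + 7 = 24
Alice: 34025 × 7/24 = 9923.96
Bob: 34025 × 1/24 = 1417.71
Carol: 34025 × 9/24 = 12759.38
Dave: 34025 × 7/24 = 9923.96
= Alice: $9923.96, Bob: $1417.71, Carol: $12759.38, Dave: $9923.96

Alice: $9923.96, Bob: $1417.71, Carol: $12759.38, Dave: $9923.96


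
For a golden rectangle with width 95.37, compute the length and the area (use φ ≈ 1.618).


φ = (1 + √5) / 2 ≈ 1.618
Length = width × φ = 95.37 × 1.618 = 154.30866
≈ 154.31
Area = width × length = 95.37 × 154.30866 = 14716.4169042 ≈ 14716.42
= Length: 154.31, Area: 14716.42

Length: 154.31, Area: 14716.42


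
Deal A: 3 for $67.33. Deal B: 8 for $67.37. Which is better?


Deal A: $67.33/3 = $22.4433/unit
Deal B: $67.37/8 = $8.4213/unit
B is cheaper per unit
= Deal B

Deal B


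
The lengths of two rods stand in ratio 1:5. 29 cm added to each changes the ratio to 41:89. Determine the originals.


Let A = 1k, B = 5k.
(1k + 29) / (5k + 29) = 41/89
Cross-multiply: 89(1k + 29) = 41(5k + 29)
89k + 2581 = 205k + 1189
89k - 205k = 1189 - 2581
-116k = -1392
k = -1392/-116 = 12
A = 1×12 = 12, B = 5×12 = 60
= A = 12, B = 60

A = 12, B = 60


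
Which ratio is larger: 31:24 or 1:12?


31/24 = 1.2917
1/12 = 0.0833
1.2917 > 0.0833, so 31:24 is greater
= 31:24

31:24


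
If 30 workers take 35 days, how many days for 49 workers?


Inverse proportion: x × y = constant
k = 30 × 35 = 1050
y₂ = k / 49 = 1050 / 49
= 21.43

21.43


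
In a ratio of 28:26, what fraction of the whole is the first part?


Total parts = 28 + 26 = 54
First part: 28/54 = 14/27
= 14/27

14/27


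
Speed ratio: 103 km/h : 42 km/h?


Ratio = 103:42
GCD = 1
Simplified = 103:42
Time ratio (same distance) = 42:103
Speed ratio = 103:42

103:42


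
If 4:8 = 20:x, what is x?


Cross multiply: 4 × x = 8 × 20
4x = 160
x = 160 / 4
= 40.00

40.00


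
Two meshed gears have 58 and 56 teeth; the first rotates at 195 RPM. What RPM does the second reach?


Gear ratio = 58:56 = 29:28
RPM_B = RPM_A × (teeth_A / teeth_B)
= 195 × (58/56)
= 202.0 RPM

202.0 RPM


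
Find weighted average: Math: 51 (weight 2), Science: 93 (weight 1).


Numerator = 51×2 + 93×1
= 102 + 93
= 195
Total weight = 3
Weighted avg = 195/3
= 65.00

65.00


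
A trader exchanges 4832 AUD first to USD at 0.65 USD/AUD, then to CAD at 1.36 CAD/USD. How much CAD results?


Step 1: 4832 AUD × 0.65 = 3140.80 USD
Step 2: 3140.80 USD × 1.36 = 4271.49 CAD
Implied rate AUD→CAD = 0.65 × 1.36 = 0.8840
= 4271.49 CAD

4271.49 CAD


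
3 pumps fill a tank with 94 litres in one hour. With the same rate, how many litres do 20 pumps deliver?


Direct proportion: y/x = constant
k = 94/3 ≈ 31.3333
y₂ = k × 20 = 94 × 20 / 3 = 1880/3
≈ 626.67

626.67


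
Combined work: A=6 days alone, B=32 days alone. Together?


Rate of A = 1/6 per day
Rate of B = 1/32 per day
Combined rate = 1/6 + 1/32 = 38/192 ≈ 0.1979 per day
Days = 1 / combined rate = 192/38
≈ 5.05 days

5.05 days


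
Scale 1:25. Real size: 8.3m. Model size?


Model size = real / scale
= 8.3 / 25
= 0.3320 m

0.3320 m


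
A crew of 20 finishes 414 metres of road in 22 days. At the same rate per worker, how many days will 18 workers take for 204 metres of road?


Days ∝ work / workers, so d₂ = d₁ × (m₁/m₂) × (w₂/w₁)
Workers factor (inverse): 20/18 ≈ 1.1111
Work factor (direct): 204/414 ≈ 0.4928
d₂ = 22 × 20/18 × 204/414 = (22 × 20 × 204) / (18 × 414) = 89760/7452
≈ 12.05 days

12.05 days


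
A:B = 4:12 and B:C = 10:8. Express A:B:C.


Match B: multiply A:B by 10 → 40:120
Multiply B:C by 12 → 120:96
Combined: 40:120:96
GCD = 8
= 5:15:12

5:15:12


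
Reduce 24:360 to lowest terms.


GCD(24, 360) = 24
24/24 : 360/24
= 1:15

1:15


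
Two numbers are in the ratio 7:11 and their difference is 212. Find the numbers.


Let A = 7k, B = 11k.
11k - 7k = 212
4k = 212 → k = 212/4 = 53
A = 7×53 = 371, B = 11×53 = 583
= A = 371, B = 583

A = 371, B = 583


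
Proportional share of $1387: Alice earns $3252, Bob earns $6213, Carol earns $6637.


Total income = 3252 + 6213 + 6637 = $16102
Alice: $1387 × 3252/16102 = $280.12
Bob: $1387 × 6213/16102 = $535.18
Carol: $1387 × 6637/16102 = $571.70
= Alice: $280.12, Bob: $535.18, Carol: $571.70

Alice: $280.12, Bob: $535.18, Carol: $571.70


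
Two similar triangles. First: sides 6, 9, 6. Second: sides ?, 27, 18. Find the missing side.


Scale factor = 27/9 = 3
Missing side = 6 × 3
= 18.0

18.0


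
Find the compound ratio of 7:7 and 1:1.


Compound ratio = (7×1) : (7×1)
= 7:7
GCD = 7
= 1:1

1:1


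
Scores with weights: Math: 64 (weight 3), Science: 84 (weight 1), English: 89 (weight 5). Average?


Numerator = 64×3 + 84×1 + 89×5
= 192 + 84 + 445
= 721
Total weight = 9
Weighted avg = 721/9
= 80.11

80.11


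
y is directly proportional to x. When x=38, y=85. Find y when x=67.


Direct proportion: y/x = constant
k = 85/38 ≈ 2.2368
y₂ = k × 67 = 85 × 67 / 38 = 5695/38
≈ 149.87

149.87


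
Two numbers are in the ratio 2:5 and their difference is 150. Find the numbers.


Let A = 2k, B = 5k.
5k - 2k = 150
3k = 150 → k = 150/3 = 50
A = 2×50 = 100, B = 5×50 = 250
= A = 100, B = 250

A = 100, B = 250


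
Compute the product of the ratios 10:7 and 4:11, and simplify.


Compound ratio = (10×4) : (7×11)
= 40:77
GCD = 1
= 40:77

40:77


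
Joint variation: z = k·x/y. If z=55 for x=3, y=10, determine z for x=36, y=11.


z = k·x/y
Solve for k using the known point: k = z·y/x = 55×10/3 = 550/3 ≈ 183.3333
Now evaluate at x=36, y=11:
z = k × 36 / 11 = (550 × 36) / (3 × 11) = 19800/33
= 600.0000

600.0000


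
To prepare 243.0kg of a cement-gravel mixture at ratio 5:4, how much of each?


Total parts = 5 + 4 = 9
cement: 243.0 × 5/9 = 135.0kg
gravel: 243.0 × 4/9 = 108.0kg
= 135.0kg and 108.0kg

135.0kg and 108.0kg


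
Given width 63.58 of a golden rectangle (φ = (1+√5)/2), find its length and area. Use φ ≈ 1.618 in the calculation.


φ = (1 + √5) / 2 ≈ 1.618
Length = width × φ = 63.58 × 1.618 = 102.87244
≈ 102.87
Area = width × length = 63.58 × 102.87244 = 6540.6297352 ≈ 6540.63
= Length: 102.87, Area: 6540.63

Length: 102.87, Area: 6540.63


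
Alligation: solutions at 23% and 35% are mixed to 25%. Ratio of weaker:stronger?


Let x parts of 23% mix with y parts of 35%.
23x + 35y = 25(x + y)
23x + 35y = 25x + 25y
x(23 - 25) = y(25 - 35)
x/y = (35 - 25)/(25 - 23) = 10/2
Simplify: 5:1
= 5:1

5:1


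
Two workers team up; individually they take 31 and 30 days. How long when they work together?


Rate of A = 1/31 per day
Rate of B = 1/30 per day
Combined rate = 1/31 + 1/30 = 61/930 ≈ 0.0656 per day
Days = 1 / combined rate = 930/61
≈ 15.25 days

15.25 days


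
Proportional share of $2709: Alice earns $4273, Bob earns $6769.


Total income = 4273 + 6769 = $11042
Alice: $2709 × 4273/11042 = $1048.32
Bob: $2709 × 6769/11042 = $1660.68
= Alice: $1048.32, Bob: $1660.68

Alice: $1048.32, Bob: $1660.68


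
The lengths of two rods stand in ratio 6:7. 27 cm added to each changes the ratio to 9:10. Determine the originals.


Let A = 6k, B = 7k.
(6k + 27) / (7k + 27) = 9/10
Cross-multiply: 10(6k + 27) = 9(7k + 27)
60k + 270 = 63k + 243
60k - 63k = 243 - 270
-3k = -27
k = -27/-3 = 9
A = 6×9 = 54, B = 7×9 = 63
= A = 54, B = 63

A = 54, B = 63


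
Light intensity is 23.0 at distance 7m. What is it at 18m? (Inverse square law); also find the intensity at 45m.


I₁d₁² = I₂d₂²
I at 18m = 23.0 × (7/18)² = 23.0 × 49/324 = 1127/324 ≈ 3.4784
I at 45m = 23.0 × (7/45)² = 23.0 × 49/2025 = 1127/2025 ≈ 0.5565
= 3.4784 and 0.5565

3.4784 and 0.5565


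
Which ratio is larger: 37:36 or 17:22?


37/36 = 1.0278
17/22 = 0.7727
1.0278 > 0.7727, so 37:36 is greater
= 37:36

37:36


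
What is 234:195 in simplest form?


GCD(234, 195) = 39
234/39 : 195/39
= 6:5

6:5


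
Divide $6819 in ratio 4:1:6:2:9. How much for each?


Total parts = 4 + 1 + 6 + 2 + 9 = 22
Part 1: 6819 × 4/22 = 1239.82
Part 2: 6819 × 1/22 = 309.95
Part 3: 6819 × 6/22 = 1859.73
Part 4: 6819 × 2/22 = 619.91
Part 5: 6819 × 9/22 = 2789.59
= Part 1: $1239.82, Part 2: $309.95, Part 3: $1859.73, Part 4: $619.91, Part 5: $2789.59

Part 1: $1239.82, Part 2: $309.95, Part 3: $1859.73, Part 4: $619.91, Part 5: $2789.59


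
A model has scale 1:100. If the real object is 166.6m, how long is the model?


Model size = real / scale
= 166.6 / 100
= 1.6660 m

1.6660 m


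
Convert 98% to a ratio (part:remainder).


98% means 98 parts out of 100; remainder = 2
Part : remainder = 98:2
GCD = 2
= 49:1

49:1


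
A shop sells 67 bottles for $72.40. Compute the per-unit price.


Unit rate = total / quantity
= 72.40 / 67
= $1.08 per unit

$1.08 per unit


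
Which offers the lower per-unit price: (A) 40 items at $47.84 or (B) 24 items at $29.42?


Deal A: $47.84/40 = $1.1960/unit
Deal B: $29.42/24 = $1.2258/unit
A is cheaper per unit
= Deal A

Deal A


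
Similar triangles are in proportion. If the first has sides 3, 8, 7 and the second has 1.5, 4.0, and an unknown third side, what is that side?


Scale factor = 1.5/3 = 0.5
Missing side = 7 × 0.5
= 3.5

3.5


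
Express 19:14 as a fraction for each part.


Total parts = 19 + 14 = 33
First part: 19/33 = 19/33
Second part: 14/33 = 14/33
= 19/33 and 14/33

19/33 and 14/33


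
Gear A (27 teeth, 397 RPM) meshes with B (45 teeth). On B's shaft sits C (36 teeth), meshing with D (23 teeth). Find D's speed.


Stage 1: RPM_B = RPM_A × t_A/t_B = 397 × 27/45 = 10719/45 = 238.20
B and C share a shaft → RPM_C = RPM_B
Stage 2: RPM_D = RPM_C × t_C/t_D = RPM_A × (t_A×t_C)/(t_B×t_D)
Overall ratio = (27×36)/(45×23) = 972/1035
RPM_D = 397 × 972/1035 = 385884/1035
≈ 372.83 RPM

372.83 RPM


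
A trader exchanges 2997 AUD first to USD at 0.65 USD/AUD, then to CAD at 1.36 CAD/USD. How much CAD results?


Step 1: 2997 AUD × 0.65 = 1948.05 USD
Step 2: 1948.05 USD × 1.36 = 2649.35 CAD
Implied rate AUD→CAD = 0.65 × 1.36 = 0.8840
= 2649.35 CAD

2649.35 CAD


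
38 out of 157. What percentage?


Percentage = (part / whole) × 100
= (38 / 157) × 100
≈ 24.20%

24.20%


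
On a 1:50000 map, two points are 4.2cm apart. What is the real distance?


Real distance = map distance × scale
= 4.2cm × 50000
= 210000 cm = 2100.0 m
= 2.100 km

2.100 km


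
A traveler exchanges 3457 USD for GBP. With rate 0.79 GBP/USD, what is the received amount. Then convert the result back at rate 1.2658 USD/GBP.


Amount × rate = 3457 × 0.79 = 2731.03 GBP
Round-trip: 2731.03 × 1.2658 = 3456.94 USD
= 2731.03 GBP, then 3456.94 USD

2731.03 GBP, then 3456.94 USD


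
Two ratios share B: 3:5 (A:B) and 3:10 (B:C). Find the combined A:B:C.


Match B: multiply A:B by 3 → 9:15
Multiply B:C by 5 → 15:50
Combined: 9:15:50
GCD = 1
= 9:15:50

9:15:50


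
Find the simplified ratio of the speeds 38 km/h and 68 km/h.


Ratio = 38:68
GCD = 2
Simplified = 19:34
Time ratio (same distance) = 34:19
Speed ratio = 19:34

19:34


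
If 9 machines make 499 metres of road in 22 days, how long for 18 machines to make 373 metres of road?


Days ∝ work / workers, so d₂ = d₁ × (m₁/m₂) × (w₂/w₁)
Workers factor (inverse): 9/18 = 0.5000
Work factor (direct): 373/499 ≈ 0.7475
d₂ = 22 × 9/18 × 373/499 = (22 × 9 × 373) / (18 × 499) = 73854/8982
≈ 8.22 days

8.22 days


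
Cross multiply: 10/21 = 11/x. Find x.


Cross multiply: 10 × x = 21 × 11
10x = 231
x = 231 / 10
= 23.10

23.10


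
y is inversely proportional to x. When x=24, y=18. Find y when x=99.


Inverse proportion: x × y = constant
k = 24 × 18 = 432
y₂ = k / 99 = 432 / 99
= 4.36

4.36


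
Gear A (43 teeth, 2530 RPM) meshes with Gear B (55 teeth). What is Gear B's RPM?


Gear ratio = 43:55 = 43:55
RPM_B = RPM_A × (teeth_A / teeth_B)
= 2530 × (43/55)
= 1978.0 RPM

1978.0 RPM


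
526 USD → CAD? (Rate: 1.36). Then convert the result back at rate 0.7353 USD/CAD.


Amount × rate = 526 × 1.36 = 715.36 CAD
Round-trip: 715.36 × 0.7353 = 526.00 USD
= 715.36 CAD, then 526.00 USD

715.36 CAD, then 526.00 USD


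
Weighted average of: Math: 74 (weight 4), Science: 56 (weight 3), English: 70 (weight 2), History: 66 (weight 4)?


Numerator = 74×4 + 56×3 + 70×2 + 66×4
= 296 + 168 + 140 + 264
= 868
Total weight = 13
Weighted avg = 868/13
= 66.77

66.77


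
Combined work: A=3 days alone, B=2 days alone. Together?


Rate of A = 1/3 per day
Rate of B = 1/2 per day
Combined rate = 1/3 + 1/2 = 5/6 ≈ 0.8333 per day
Days = 1 / combined rate = 6/5
= 1.20 days

1.20 days


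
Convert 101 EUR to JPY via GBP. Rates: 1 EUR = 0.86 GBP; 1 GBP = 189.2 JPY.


Step 1: 101 EUR × 0.86 = 86.86 GBP
Step 2: 86.86 GBP × 189.2 = 16433.91 JPY
Implied rate EUR→JPY = 0.86 × 189.2 = 162.7120
= 16433.91 JPY

16433.91 JPY


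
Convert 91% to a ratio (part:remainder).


91% means 91 parts out of 100; remainder = 9
Part : remainder = 91:9
GCD = 1
= 91:9

91:9


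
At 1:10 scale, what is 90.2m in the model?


Model size = real / scale
= 90.2 / 10
= 9.0200 m

9.0200 m


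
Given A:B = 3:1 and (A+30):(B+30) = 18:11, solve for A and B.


Let A = 3k, B = 1k.
(3k + 30) / (1k + 30) = 18/11
Cross-multiply: 11(3k + 30) = 18(1k + 30)
33k + 330 = 18k + 540
33k - 18k = 540 - 330
15k = 210
k = 210/15 = 14
A = 3×14 = 42, B = 1×14 = 14
= A = 42, B = 14

A = 42, B = 14


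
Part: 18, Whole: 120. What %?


Percentage = (part / whole) × 100
= (18 / 120) × 100
= 15.00%

15.00%


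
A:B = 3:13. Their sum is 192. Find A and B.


Let A = 3k, B = 13k.
3k + 13k = 192
16k = 192 → k = 192/16 = 12
A = 3×12 = 36, B = 13×12 = 156
= A = 36, B = 156

A = 36, B = 156


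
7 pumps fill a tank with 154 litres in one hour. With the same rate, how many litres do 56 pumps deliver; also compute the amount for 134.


Direct proportion: y/x = constant
k = 154/7 = 22.0000
y at x=56: k × 56 = 154 × 56 / 7 = 8624/7 = 1232.00
y at x=134: k × 134 = 154 × 134 / 7 = 20636/7 = 2948.00
= 1232.00 and 2948.00

1232.00 and 2948.00


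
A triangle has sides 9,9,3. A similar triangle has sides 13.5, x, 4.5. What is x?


Scale factor = 13.5/9 = 1.5
Missing side = 9 × 1.5
= 13.5

13.5


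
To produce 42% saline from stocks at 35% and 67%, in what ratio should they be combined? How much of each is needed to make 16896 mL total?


Let x parts of 35% mix with y parts of 67%.
35x + 67y = 42(x + y)
35x + 67y = 42x + 42y
x(35 - 42) = y(42 - 67)
x/y = (67 - 42)/(42 - 35) = 25/7
Simplify: 25:7
Total parts = 32; one part = 16896/32 = 528.00 mL
35% solution: 25×528.00 = 13200.00 mL
67% solution: 7×528.00 = 3696.00 mL
= ratio 25:7; 13200.00 mL and 3696.00 mL

ratio 25:7; 13200.00 mL and 3696.00 mL


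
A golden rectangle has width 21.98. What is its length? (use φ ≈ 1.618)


φ = (1 + √5) / 2 ≈ 1.618
Length = width × φ = 21.98 × 1.618 = 35.56364
≈ 35.56

35.56


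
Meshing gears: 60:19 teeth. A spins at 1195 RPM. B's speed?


Gear ratio = 60:19 = 60:19
RPM_B = RPM_A × (teeth_A / teeth_B)
= 1195 × (60/19)
= 3773.7 RPM

3773.7 RPM


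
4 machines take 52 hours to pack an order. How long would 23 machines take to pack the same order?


Inverse proportion: x × y = constant
k = 4 × 52 = 208
y₂ = k / 23 = 208 / 23
= 9.04

9.04


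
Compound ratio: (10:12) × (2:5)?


Compound ratio = (10×2) : (12×5)
= 20:60
GCD = 20
= 1:3

1:3


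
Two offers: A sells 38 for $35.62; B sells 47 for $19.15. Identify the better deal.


Deal A: $35.62/38 = $0.9374/unit
Deal B: $19.15/47 = $0.4074/unit
B is cheaper per unit
= Deal B

Deal B


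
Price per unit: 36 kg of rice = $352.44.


Unit rate = total / quantity
= 352.44 / 36
= $9.79 per unit

$9.79 per unit


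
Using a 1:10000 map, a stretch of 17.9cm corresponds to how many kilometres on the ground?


Real distance = map distance × scale
= 17.9cm × 10000
= 179000 cm = 1790.0 m
= 1.790 km

1.790 km


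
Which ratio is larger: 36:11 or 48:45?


36/11 = 3.2727
48/45 = 1.0667
3.2727 > 1.0667, so 36:11 is greater
= 36:11

36:11


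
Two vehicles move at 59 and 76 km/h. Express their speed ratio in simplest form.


Ratio = 59:76
GCD = 1
Simplified = 59:76
Time ratio (same distance) = 76:59
Speed ratio = 59:76

59:76


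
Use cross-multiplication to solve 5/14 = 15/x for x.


Cross multiply: 5 × x = 14 × 15
5x = 210
x = 210 / 5
= 42.00

42.00


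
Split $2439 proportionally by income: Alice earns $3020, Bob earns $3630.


Total income = 3020 + 3630 = $6650
Alice: $2439 × 3020/6650 = $1107.64
Bob: $2439 × 3630/6650 = $1331.36
= Alice: $1107.64, Bob: $1331.36

Alice: $1107.64, Bob: $1331.36


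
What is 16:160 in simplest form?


GCD(16, 160) = 16
16/16 : 160/16
= 1:10

1:10


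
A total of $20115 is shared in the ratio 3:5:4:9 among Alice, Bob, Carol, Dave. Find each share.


Total parts = 3 + 5 + 4 + 9 = 21
Alice: 20115 × 3/21 = 2873.57
Bob: 20115 × 5/21 = 4789.29
Carol: 20115 × 4/21 = 3831.43
Dave: 20115 × 9/21 = 8620.71
= Alice: $2873.57, Bob: $4789.29, Carol: $3831.43, Dave: $8620.71

Alice: $2873.57, Bob: $4789.29, Carol: $3831.43, Dave: $8620.71


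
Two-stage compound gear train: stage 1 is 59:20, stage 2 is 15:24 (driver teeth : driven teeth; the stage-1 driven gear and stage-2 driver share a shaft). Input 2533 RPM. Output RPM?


Stage 1: RPM_B = RPM_A × t_A/t_B = 2533 × 59/20 = 149447/20 = 7472.35
B and C share a shaft → RPM_C = RPM_B
Stage 2: RPM_D = RPM_C × t_C/t_D = RPM_A × (t_A×t_C)/(t_B×t_D)
Overall ratio = (59×15)/(20×24) = 885/480
RPM_D = 2533 × 885/480 = 2241705/480
≈ 4670.22 RPM

4670.22 RPM


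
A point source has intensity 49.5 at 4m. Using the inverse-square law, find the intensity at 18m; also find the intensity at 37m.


I₁d₁² = I₂d₂²
I at 18m = 49.5 × (4/18)² = 49.5 × 16/324 = 792/324 ≈ 2.4444
I at 37m = 49.5 × (4/37)² = 49.5 × 16/1369 = 792/1369 ≈ 0.5785
= 2.4444 and 0.5785

2.4444 and 0.5785


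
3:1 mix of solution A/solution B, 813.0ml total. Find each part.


Total parts = 3 + 1 = 4
solution A: 813.0 × 3/4 = 609.8ml
solution B: 813.0 × 1/4 = 203.3ml
= 609.8ml and 203.3ml

609.8ml and 203.3ml


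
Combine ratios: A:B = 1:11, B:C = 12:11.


Match B: multiply A:B by 12 → 12:132
Multiply B:C by 11 → 132:121
Combined: 12:132:121
GCD = 1
= 12:132:121

12:132:121


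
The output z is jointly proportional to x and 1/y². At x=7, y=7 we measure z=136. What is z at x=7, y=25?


z = k·x/y²
Solve for k using the known point: k = z·y²/x = 136×49/7 = 6664/7 = 952.0000
Now evaluate at x=7, y=25:
z = k × 7 / 625 = (6664 × 7) / (7 × 625) = 46648/4375
= 10.6624

10.6624


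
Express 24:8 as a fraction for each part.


Total parts = 24 + 8 = 32
First part: 24/32 = 3/4
Second part: 8/32 = 1/4
= 3/4 and 1/4

3/4 and 1/4


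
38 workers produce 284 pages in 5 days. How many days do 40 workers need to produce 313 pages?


Days ∝ work / workers, so d₂ = d₁ × (m₁/m₂) × (w₂/w₁)
Workers factor (inverse): 38/40 = 0.9500
Work factor (direct): 313/284 ≈ 1.1021
d₂ = 5 × 38/40 × 313/284 = (5 × 38 × 313) / (40 × 284) = 59470/11360
≈ 5.24 days

5.24 days


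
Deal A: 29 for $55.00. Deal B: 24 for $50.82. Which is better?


Deal A: $55.00/29 = $1.8966/unit
Deal B: $50.82/24 = $2.1175/unit
A is cheaper per unit
= Deal A

Deal A


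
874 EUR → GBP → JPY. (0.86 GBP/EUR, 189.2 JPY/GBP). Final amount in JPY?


Step 1: 874 EUR × 0.86 = 751.64 GBP
Step 2: 751.64 GBP × 189.2 = 142210.29 JPY
Implied rate EUR→JPY = 0.86 × 189.2 = 162.7120
= 142210.29 JPY

142210.29 JPY


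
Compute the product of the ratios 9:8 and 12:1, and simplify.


Compound ratio = (9×12) : (8×1)
= 108:8
GCD = 4
= 27:2

27:2


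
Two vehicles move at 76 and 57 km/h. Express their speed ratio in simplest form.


Ratio = 76:57
GCD = 19
Simplified = 4:3
Time ratio (same distance) = 3:4
Speed ratio = 4:3

4:3


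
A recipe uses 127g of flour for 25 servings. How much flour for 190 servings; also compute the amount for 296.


Direct proportion: y/x = constant
k = 127/25 = 5.0800
y at x=190: k × 190 = 127 × 190 / 25 = 24130/25 = 965.20
y at x=296: k × 296 = 127 × 296 / 25 = 37592/25 = 1503.68
= 965.20 and 1503.68

965.20 and 1503.68


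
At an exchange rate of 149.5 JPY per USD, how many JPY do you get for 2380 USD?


Amount × rate = 2380 × 149.5
= 355810.00 JPY

355810.00 JPY


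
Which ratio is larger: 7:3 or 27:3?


7/3 = 2.3333
27/3 = 9.0000
2.3333 < 9.0000, so 7:3 is less
= 27:3

27:3


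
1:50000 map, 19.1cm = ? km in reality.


Real distance = map distance × scale
= 19.1cm × 50000
= 955000 cm = 9550.0 m
= 9.550 km

9.550 km


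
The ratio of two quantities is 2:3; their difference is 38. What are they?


Let A = 2k, B = 3k.
3k - 2k = 38
1k = 38 → k = 38/1 = 38
A = 2×38 = 76, B = 3×38 = 114
= A = 76, B = 114

A = 76, B = 114


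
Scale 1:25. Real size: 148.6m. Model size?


Model size = real / scale
= 148.6 / 25
= 5.9440 m

5.9440 m


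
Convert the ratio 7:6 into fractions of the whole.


Total parts = 7 + 6 = 13
First part: 7/13 = 7/13
Second part: 6/13 = 6/13
= 7/13 and 6/13

7/13 and 6/13


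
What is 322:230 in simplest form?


GCD(322, 230) = 46
322/46 : 230/46
= 7:5

7:5


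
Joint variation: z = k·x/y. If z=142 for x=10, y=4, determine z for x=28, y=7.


z = k·x/y
Solve for k using the known point: k = z·y/x = 142×4/10 = 568/10 = 56.8000
Now evaluate at x=28, y=7:
z = k × 28 / 7 = (568 × 28) / (10 × 7) = 15904/70
= 227.2000

227.2000


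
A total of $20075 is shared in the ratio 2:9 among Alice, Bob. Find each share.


Total parts = 2 + 9 = 11
Alice: 20075 × 2/11 = 3650.00
Bob: 20075 × 9/11 = 16425.00
= Alice: $3650.00, Bob: $16425.00

Alice: $3650.00, Bob: $16425.00


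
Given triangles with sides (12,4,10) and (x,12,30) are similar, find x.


Scale factor = 12/4 = 3
Missing side = 12 × 3
= 36.0

36.0


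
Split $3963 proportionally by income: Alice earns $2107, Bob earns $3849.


Total income = 2107 + 3849 = $5956
Alice: $3963 × 2107/5956 = $1401.95
Bob: $3963 × 3849/5956 = $2561.05
= Alice: $1401.95, Bob: $2561.05

Alice: $1401.95, Bob: $2561.05


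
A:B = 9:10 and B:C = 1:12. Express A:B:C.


Match B: multiply A:B by 1 → 9:10
Multiply B:C by 10 → 10:120
Combined: 9:10:120
GCD = 1
= 9:10:120

9:10:120


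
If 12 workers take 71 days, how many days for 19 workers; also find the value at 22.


Inverse proportion: x × y = constant
k = 12 × 71 = 852
At x=19: k/19 = 44.84
At x=22: k/22 = 38.73
= 44.84 and 38.73

44.84 and 38.73


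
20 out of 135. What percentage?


Percentage = (part / whole) × 100
= (20 / 135) × 100
≈ 14.81%

14.81%


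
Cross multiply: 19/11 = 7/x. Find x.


Cross multiply: 19 × x = 11 × 7
19x = 77
x = 77 / 19
= 4.05

4.05


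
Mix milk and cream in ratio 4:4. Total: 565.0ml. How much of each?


Total parts = 4 + 4 = 8
milk: 565.0 × 4/8 = 282.5ml
cream: 565.0 × 4/8 = 282.5ml
= 282.5ml and 282.5ml

282.5ml and 282.5ml


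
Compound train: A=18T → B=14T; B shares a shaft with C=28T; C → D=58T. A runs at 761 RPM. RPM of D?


Stage 1: RPM_B = RPM_A × t_A/t_B = 761 × 18/14 = 13698/14 ≈ 978.43
B and C share a shaft → RPM_C = RPM_B
Stage 2: RPM_D = RPM_C × t_C/t_D = RPM_A × (t_A×t_C)/(t_B×t_D)
Overall ratio = (18×28)/(14×58) = 504/812
RPM_D = 761 × 504/812 = 383544/812
≈ 472.34 RPM

472.34 RPM
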